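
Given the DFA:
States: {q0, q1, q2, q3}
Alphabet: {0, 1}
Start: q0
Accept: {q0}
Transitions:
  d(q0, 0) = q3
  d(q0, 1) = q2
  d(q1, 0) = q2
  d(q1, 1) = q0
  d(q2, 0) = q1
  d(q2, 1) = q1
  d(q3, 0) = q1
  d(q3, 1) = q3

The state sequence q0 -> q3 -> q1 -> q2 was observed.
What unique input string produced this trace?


Trace back each transition to find the symbol:
  q0 --[0]--> q3
  q3 --[0]--> q1
  q1 --[0]--> q2

"000"


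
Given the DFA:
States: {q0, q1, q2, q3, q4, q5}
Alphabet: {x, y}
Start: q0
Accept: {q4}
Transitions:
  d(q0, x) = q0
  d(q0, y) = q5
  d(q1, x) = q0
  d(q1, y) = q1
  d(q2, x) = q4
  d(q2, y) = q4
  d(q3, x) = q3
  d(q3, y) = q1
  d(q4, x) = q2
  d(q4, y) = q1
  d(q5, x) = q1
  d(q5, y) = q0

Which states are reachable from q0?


BFS from q0:
  layer 0: {q0}
  layer 1: {q5}
  layer 2: {q1}

{q0, q1, q5}


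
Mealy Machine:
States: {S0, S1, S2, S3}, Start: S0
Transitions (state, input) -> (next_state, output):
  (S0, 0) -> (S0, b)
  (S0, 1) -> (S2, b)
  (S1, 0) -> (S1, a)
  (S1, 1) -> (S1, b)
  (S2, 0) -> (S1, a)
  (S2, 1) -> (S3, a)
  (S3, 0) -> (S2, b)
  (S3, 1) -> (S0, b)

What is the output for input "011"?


Step-by-step:
  (S0, 0) -> (S0, b)
  (S0, 1) -> (S2, b)
  (S2, 1) -> (S3, a)

"bba"


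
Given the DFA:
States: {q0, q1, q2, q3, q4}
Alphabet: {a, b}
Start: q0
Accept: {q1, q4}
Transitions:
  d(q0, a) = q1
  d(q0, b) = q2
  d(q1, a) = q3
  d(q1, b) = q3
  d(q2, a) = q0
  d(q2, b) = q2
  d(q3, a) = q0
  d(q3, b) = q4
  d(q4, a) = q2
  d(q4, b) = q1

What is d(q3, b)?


Looking up transition d(q3, b)

q4


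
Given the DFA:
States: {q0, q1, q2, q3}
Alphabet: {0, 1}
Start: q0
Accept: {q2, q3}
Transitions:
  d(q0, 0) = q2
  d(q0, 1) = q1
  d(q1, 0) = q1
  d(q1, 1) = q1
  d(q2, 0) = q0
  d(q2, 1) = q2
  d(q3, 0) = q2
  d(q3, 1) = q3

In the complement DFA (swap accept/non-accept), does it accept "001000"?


Trace: q0 -> q2 -> q0 -> q1 -> q1 -> q1 -> q1
Final: q1
Original accept: {q2, q3}
Complement: q1 is not in original accept

Yes, complement accepts (original rejects)


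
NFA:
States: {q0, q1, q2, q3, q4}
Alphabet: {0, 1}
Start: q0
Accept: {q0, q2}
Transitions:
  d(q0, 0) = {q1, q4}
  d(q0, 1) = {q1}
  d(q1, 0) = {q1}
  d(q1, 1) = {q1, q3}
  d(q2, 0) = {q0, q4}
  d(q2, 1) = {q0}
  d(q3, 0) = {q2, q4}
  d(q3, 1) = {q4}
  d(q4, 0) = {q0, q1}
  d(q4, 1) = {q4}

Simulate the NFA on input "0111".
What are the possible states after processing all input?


Start: {q0}
  --0--> {q1, q4}
  --1--> {q1, q3, q4}
  --1--> {q1, q3, q4}
  --1--> {q1, q3, q4}

{q1, q3, q4}


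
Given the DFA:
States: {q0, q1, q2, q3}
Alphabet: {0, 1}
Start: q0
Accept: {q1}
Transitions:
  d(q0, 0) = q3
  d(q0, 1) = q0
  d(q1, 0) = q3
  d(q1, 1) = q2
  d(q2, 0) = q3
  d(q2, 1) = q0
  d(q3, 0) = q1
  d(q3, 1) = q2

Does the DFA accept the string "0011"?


Trace: q0 -> q3 -> q1 -> q2 -> q0
Final state: q0
Accept states: {q1}

No, rejected (final state q0 is not an accept state)


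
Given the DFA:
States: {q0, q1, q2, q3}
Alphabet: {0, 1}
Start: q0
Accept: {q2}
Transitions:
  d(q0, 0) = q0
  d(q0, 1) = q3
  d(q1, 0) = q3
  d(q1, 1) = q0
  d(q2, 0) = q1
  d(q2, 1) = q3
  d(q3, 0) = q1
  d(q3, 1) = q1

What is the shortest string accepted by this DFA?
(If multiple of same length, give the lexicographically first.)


BFS by string length (lex-first path to each state shown):
  len 0: q0<-""
  len 1: q0<-"0", q3<-"1"
  len 2: q0<-"00", q1<-"10", q3<-"01"
  len 3: q0<-"000", q1<-"010", q3<-"001"
  len 4: q0<-"0000", q1<-"0010", q3<-"0001"
  len 5: q0<-"00000", q1<-"00010", q3<-"00001"
  len 6: q0<-"000000", q1<-"000010", q3<-"000001"
  len 7: q0<-"0000000", q1<-"0000010", q3<-"0000001"
  len 8: q0<-"00000000", q1<-"00000010", q3<-"00000001"

No string accepted (empty language)


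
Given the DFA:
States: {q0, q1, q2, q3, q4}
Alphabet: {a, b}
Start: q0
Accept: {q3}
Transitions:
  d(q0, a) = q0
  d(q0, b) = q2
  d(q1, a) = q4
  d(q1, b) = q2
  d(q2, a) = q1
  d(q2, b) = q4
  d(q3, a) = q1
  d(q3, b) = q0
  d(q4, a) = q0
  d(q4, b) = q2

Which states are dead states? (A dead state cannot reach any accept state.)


Forward reachability from each state:
  q0 -> reaches {q0, q1, q2, q4}, no accept state (dead)
  q1 -> reaches {q0, q1, q2, q4}, no accept state (dead)
  q2 -> reaches {q0, q1, q2, q4}, no accept state (dead)
  q3 -> reaches accept state q3 (live)
  q4 -> reaches {q0, q1, q2, q4}, no accept state (dead)

{q0, q1, q2, q4}


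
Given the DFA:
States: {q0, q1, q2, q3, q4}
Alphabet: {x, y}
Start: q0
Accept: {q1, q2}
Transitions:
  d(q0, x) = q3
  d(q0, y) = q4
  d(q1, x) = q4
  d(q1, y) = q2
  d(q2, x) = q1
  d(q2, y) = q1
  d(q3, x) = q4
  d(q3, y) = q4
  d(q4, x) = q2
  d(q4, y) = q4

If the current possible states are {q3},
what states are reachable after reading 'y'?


Apply transition on 'y' from each current state:
  d(q3, y) = q4

{q4}


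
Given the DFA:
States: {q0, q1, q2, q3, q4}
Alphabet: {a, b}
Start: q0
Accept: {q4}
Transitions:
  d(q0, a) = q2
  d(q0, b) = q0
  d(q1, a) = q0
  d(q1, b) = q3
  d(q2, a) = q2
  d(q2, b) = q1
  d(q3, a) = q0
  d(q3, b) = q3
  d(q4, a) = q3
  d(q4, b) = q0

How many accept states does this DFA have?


Accept states listed: {q4}
Counting: q4(1)

1


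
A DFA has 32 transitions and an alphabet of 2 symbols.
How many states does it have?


Each state has exactly one transition per symbol.
states = transitions / |alphabet| = 32 / 2 = 16

16


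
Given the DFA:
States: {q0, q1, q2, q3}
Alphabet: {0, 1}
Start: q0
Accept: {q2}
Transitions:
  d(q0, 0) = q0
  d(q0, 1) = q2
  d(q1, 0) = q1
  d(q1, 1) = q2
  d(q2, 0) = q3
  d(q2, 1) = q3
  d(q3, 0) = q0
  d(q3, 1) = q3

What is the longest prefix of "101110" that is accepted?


Run the DFA, marking each prefix where the state is accepting:
  "" -> q0 [reject]
  "1" -> q2 [accept]
  "10" -> q3 [reject]
  "101" -> q3 [reject]
  "1011" -> q3 [reject]
  "10111" -> q3 [reject]
  "101110" -> q0 [reject]

"1"


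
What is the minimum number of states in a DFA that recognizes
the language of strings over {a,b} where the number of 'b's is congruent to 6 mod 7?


States track (count of 'b') mod 7.
Need 7 states: one per remainder 0..6; accept = remainder 6.

7


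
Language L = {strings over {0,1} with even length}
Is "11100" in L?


length = 5; 5 mod 2 = 1

No, "11100" is not in L


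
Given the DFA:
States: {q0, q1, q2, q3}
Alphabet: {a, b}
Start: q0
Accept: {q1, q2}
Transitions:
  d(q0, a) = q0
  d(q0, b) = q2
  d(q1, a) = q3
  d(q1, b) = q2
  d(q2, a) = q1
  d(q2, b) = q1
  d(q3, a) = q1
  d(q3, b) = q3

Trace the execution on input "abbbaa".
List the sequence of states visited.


Input: abbbaa
d(q0, a) = q0
d(q0, b) = q2
d(q2, b) = q1
d(q1, b) = q2
d(q2, a) = q1
d(q1, a) = q3


q0 -> q0 -> q2 -> q1 -> q2 -> q1 -> q3


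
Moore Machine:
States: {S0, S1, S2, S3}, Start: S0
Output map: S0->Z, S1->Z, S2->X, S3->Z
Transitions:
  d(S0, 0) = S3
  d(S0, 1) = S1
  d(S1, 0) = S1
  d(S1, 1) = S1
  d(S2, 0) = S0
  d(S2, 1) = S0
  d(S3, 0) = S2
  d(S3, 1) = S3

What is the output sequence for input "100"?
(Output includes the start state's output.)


Start: S0 (output Z)
  --1--> S1 (output Z)
  --0--> S1 (output Z)
  --0--> S1 (output Z)

"ZZZZ"


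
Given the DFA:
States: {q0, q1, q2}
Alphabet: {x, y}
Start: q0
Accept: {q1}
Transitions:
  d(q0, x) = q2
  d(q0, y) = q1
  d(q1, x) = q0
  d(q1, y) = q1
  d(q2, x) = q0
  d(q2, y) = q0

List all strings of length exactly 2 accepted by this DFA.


All strings of length 2: 4 total
Accepted: 1

"yy"


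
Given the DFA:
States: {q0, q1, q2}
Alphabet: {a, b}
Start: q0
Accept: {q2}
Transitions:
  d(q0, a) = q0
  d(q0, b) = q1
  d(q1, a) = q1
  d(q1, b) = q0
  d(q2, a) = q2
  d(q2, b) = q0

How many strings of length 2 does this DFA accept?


Enumerating all length-2 strings:
  "aa" -> q0 [reject]
  "ab" -> q1 [reject]
  "ba" -> q1 [reject]
  "bb" -> q0 [reject]

0 out of 4


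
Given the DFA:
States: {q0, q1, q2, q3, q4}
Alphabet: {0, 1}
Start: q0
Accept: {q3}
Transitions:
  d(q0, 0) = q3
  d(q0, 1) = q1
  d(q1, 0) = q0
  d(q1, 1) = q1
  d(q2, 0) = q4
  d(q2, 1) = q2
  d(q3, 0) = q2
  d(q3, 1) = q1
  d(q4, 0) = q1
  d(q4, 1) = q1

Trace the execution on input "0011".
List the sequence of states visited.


Input: 0011
d(q0, 0) = q3
d(q3, 0) = q2
d(q2, 1) = q2
d(q2, 1) = q2


q0 -> q3 -> q2 -> q2 -> q2


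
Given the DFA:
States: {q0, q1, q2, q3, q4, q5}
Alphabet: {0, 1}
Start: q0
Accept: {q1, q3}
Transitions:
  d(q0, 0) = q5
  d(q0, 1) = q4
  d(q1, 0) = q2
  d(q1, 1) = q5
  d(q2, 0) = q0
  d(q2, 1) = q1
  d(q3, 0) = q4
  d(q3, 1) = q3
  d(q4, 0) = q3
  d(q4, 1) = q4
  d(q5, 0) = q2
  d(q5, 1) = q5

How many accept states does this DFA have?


Accept states listed: {q1, q3}
Counting: q1(1) q3(2)

2


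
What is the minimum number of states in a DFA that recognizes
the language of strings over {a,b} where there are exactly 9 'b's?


States: count = 0, 1, ..., 9 (that's 10 states), plus a dead state for count > 9.
Total: 10 + 1 = 11. Accept = count-9 state.

11


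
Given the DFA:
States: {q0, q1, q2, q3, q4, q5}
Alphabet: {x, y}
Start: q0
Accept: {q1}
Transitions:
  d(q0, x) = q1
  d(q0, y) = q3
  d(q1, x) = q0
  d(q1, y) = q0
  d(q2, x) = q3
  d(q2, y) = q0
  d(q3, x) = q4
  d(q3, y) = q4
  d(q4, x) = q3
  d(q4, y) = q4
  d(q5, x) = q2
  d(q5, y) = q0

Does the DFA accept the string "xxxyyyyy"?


Trace: q0 -> q1 -> q0 -> q1 -> q0 -> q3 -> q4 -> q4 -> q4
Final state: q4
Accept states: {q1}

No, rejected (final state q4 is not an accept state)


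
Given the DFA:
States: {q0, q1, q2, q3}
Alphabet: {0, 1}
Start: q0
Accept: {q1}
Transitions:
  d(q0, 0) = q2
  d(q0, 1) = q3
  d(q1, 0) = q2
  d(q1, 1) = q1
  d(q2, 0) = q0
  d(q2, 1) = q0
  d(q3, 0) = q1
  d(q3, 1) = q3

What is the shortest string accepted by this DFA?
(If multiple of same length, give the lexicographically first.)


BFS by string length (lex-first path to each state shown):
  len 0: q0<-""
  len 1: q2<-"0", q3<-"1"
  len 2: q0<-"00", q1<-"10", q3<-"11"
Found accept state at length 2.

"10"


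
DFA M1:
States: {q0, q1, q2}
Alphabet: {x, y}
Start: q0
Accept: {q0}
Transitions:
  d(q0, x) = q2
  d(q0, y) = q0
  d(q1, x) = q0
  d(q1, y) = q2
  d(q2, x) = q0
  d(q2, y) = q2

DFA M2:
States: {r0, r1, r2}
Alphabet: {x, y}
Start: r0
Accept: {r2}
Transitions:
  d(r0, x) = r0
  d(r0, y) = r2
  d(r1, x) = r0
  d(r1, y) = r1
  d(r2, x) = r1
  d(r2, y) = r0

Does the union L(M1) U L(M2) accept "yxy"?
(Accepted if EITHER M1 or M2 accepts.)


M1: final=q2 accepted=False
M2: final=r1 accepted=False

No, union rejects (neither accepts)


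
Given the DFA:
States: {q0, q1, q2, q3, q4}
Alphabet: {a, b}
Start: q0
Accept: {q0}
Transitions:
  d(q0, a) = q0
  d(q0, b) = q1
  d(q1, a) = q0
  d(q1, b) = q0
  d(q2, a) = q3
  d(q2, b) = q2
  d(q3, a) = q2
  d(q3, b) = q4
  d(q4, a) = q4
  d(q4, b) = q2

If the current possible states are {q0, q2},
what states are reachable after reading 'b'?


Apply transition on 'b' from each current state:
  d(q0, b) = q1
  d(q2, b) = q2

{q1, q2}


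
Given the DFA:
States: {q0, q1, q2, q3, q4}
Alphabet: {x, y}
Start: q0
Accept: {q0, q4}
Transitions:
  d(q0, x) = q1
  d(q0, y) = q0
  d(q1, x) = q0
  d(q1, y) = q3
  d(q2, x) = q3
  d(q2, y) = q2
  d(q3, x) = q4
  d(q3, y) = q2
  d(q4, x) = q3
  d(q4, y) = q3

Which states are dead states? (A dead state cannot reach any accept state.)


Forward reachability from each state:
  q0 -> reaches accept state q0 (live)
  q1 -> reaches accept state q0 (live)
  q2 -> reaches accept state q4 (live)
  q3 -> reaches accept state q4 (live)
  q4 -> reaches accept state q4 (live)

None (all states can reach an accept state)


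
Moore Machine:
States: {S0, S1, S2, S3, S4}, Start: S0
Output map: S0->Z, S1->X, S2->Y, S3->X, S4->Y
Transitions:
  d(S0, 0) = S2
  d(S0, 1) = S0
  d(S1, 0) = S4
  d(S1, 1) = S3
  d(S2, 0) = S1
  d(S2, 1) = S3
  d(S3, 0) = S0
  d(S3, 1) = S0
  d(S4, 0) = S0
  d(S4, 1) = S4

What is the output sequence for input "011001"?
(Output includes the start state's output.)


Start: S0 (output Z)
  --0--> S2 (output Y)
  --1--> S3 (output X)
  --1--> S0 (output Z)
  --0--> S2 (output Y)
  --0--> S1 (output X)
  --1--> S3 (output X)

"ZYXZYXX"


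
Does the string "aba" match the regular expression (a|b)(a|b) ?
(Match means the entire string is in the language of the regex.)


|string| = 3; first = 'a'; last = 'a'

No, "aba" does not match (a|b)(a|b)


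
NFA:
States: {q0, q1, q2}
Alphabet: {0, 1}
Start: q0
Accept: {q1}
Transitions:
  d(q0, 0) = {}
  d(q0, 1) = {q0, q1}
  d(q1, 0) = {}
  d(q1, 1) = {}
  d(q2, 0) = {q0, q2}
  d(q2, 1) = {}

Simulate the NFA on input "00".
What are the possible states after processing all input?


Start: {q0}
  --0--> {}
  --0--> {}

{} (empty set, no valid transitions)


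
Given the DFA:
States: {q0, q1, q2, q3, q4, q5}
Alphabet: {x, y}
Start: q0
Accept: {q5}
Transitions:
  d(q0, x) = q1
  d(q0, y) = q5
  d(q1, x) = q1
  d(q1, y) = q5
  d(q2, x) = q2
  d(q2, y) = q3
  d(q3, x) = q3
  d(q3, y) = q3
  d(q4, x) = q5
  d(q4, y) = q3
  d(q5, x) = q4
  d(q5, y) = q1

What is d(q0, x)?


Looking up transition d(q0, x)

q1


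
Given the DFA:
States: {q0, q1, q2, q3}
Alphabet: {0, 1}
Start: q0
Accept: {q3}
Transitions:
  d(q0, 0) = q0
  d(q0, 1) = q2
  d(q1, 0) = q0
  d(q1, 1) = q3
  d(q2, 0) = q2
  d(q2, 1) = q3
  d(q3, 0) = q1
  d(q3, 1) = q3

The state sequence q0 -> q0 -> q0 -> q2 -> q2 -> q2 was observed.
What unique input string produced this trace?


Trace back each transition to find the symbol:
  q0 --[0]--> q0
  q0 --[0]--> q0
  q0 --[1]--> q2
  q2 --[0]--> q2
  q2 --[0]--> q2

"00100"


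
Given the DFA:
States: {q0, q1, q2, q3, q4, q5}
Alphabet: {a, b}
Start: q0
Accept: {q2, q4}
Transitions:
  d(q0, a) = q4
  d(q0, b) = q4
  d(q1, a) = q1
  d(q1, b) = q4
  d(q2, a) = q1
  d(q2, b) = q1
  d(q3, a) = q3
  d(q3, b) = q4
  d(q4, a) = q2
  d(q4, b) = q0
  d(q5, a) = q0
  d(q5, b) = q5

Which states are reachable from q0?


BFS from q0:
  layer 0: {q0}
  layer 1: {q4}
  layer 2: {q2}
  layer 3: {q1}

{q0, q1, q2, q4}


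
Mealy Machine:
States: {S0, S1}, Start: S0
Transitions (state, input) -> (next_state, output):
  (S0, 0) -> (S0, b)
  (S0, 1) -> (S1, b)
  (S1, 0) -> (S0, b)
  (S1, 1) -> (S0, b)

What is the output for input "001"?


Step-by-step:
  (S0, 0) -> (S0, b)
  (S0, 0) -> (S0, b)
  (S0, 1) -> (S1, b)

"bbb"


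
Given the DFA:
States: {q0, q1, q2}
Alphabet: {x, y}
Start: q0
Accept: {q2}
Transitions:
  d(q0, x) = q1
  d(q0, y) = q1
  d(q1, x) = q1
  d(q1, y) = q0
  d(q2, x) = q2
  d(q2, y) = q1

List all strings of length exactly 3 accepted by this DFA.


All strings of length 3: 8 total
Accepted: 0

None


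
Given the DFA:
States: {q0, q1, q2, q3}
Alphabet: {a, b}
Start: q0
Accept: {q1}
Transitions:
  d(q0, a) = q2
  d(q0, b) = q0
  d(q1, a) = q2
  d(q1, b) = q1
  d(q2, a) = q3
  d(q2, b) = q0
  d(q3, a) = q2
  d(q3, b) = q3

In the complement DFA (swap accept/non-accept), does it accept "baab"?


Trace: q0 -> q0 -> q2 -> q3 -> q3
Final: q3
Original accept: {q1}
Complement: q3 is not in original accept

Yes, complement accepts (original rejects)


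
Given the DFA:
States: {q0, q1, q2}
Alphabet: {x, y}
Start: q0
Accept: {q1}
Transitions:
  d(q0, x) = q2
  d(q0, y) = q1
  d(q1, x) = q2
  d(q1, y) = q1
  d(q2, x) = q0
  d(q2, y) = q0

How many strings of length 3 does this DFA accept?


Enumerating all length-3 strings:
  "xxx" -> q2 [reject]
  "xxy" -> q1 [accept]
  "xyx" -> q2 [reject]
  "xyy" -> q1 [accept]
  "yxx" -> q0 [reject]
  "yxy" -> q0 [reject]
  "yyx" -> q2 [reject]
  "yyy" -> q1 [accept]

3 out of 8


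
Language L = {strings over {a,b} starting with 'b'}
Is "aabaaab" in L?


first symbol = 'a'

No, "aabaaab" is not in L


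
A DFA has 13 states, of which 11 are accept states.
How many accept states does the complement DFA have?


Complement swaps accept and non-accept states.
13 - 11 = 2

2


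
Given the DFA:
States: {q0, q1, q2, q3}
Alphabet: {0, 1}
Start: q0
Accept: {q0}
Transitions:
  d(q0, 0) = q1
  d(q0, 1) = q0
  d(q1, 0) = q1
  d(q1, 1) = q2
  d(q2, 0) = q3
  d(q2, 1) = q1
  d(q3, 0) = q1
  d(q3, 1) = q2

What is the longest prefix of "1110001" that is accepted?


Run the DFA, marking each prefix where the state is accepting:
  "" -> q0 [accept]
  "1" -> q0 [accept]
  "11" -> q0 [accept]
  "111" -> q0 [accept]
  "1110" -> q1 [reject]
  "11100" -> q1 [reject]
  "111000" -> q1 [reject]
  "1110001" -> q2 [reject]

"111"


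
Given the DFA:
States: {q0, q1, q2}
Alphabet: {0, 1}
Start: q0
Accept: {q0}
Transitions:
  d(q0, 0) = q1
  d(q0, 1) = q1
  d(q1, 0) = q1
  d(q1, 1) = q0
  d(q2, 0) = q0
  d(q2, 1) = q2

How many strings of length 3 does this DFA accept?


Enumerating all length-3 strings:
  "000" -> q1 [reject]
  "001" -> q0 [accept]
  "010" -> q1 [reject]
  "011" -> q1 [reject]
  "100" -> q1 [reject]
  "101" -> q0 [accept]
  "110" -> q1 [reject]
  "111" -> q1 [reject]

2 out of 8


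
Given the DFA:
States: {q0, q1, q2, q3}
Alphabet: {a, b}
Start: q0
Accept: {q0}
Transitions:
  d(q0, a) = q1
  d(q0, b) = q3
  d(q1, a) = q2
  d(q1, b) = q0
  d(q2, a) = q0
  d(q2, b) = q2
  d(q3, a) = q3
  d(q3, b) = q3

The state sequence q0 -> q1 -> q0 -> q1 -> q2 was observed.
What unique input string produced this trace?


Trace back each transition to find the symbol:
  q0 --[a]--> q1
  q1 --[b]--> q0
  q0 --[a]--> q1
  q1 --[a]--> q2

"abaa"


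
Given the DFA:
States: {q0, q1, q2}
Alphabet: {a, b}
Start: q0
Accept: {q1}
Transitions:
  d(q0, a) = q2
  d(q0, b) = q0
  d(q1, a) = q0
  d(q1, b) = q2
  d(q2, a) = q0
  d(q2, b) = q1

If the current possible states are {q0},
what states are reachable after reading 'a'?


Apply transition on 'a' from each current state:
  d(q0, a) = q2

{q2}


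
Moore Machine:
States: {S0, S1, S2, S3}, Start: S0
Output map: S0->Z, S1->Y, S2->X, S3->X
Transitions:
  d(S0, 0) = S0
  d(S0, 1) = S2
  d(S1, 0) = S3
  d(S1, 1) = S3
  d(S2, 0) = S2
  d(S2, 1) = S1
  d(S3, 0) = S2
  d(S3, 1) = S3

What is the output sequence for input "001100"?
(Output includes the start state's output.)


Start: S0 (output Z)
  --0--> S0 (output Z)
  --0--> S0 (output Z)
  --1--> S2 (output X)
  --1--> S1 (output Y)
  --0--> S3 (output X)
  --0--> S2 (output X)

"ZZZXYXX"


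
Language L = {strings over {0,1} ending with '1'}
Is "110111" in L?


last symbol = '1'

Yes, "110111" is in L


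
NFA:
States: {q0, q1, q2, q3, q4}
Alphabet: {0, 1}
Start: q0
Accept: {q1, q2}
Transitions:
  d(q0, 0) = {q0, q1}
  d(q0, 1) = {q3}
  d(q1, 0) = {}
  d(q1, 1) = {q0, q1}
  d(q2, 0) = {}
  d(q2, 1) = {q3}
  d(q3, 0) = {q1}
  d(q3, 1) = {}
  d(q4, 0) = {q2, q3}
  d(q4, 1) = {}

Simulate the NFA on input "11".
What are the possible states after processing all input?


Start: {q0}
  --1--> {q3}
  --1--> {}

{} (empty set, no valid transitions)


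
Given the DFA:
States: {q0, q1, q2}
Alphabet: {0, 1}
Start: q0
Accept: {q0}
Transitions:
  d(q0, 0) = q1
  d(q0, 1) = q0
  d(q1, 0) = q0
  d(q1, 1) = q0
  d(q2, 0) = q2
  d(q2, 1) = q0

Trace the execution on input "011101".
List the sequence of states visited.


Input: 011101
d(q0, 0) = q1
d(q1, 1) = q0
d(q0, 1) = q0
d(q0, 1) = q0
d(q0, 0) = q1
d(q1, 1) = q0


q0 -> q1 -> q0 -> q0 -> q0 -> q1 -> q0


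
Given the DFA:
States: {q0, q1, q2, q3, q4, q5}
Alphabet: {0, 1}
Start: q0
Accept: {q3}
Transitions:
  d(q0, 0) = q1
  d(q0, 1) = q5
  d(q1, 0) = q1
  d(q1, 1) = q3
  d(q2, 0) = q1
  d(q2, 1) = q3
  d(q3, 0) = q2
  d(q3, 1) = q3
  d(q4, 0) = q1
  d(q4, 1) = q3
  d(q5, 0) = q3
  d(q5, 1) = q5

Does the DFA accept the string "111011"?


Trace: q0 -> q5 -> q5 -> q5 -> q3 -> q3 -> q3
Final state: q3
Accept states: {q3}

Yes, accepted (final state q3 is an accept state)


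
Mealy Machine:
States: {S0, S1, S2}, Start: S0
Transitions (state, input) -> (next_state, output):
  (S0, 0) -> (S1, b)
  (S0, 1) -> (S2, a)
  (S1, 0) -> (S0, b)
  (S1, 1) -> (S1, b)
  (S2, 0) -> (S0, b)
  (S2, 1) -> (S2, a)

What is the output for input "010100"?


Step-by-step:
  (S0, 0) -> (S1, b)
  (S1, 1) -> (S1, b)
  (S1, 0) -> (S0, b)
  (S0, 1) -> (S2, a)
  (S2, 0) -> (S0, b)
  (S0, 0) -> (S1, b)

"bbbabb"


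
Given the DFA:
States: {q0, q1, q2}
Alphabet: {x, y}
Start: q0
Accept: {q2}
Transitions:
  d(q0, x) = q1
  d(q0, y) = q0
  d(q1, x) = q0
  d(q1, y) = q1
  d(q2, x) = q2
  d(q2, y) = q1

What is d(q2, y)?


Looking up transition d(q2, y)

q1


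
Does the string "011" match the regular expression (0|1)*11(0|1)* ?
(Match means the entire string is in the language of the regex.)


|string| = 3; first = '0'; last = '1'

Yes, "011" matches (0|1)*11(0|1)*


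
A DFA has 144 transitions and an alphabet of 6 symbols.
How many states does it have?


Each state has exactly one transition per symbol.
states = transitions / |alphabet| = 144 / 6 = 24

24


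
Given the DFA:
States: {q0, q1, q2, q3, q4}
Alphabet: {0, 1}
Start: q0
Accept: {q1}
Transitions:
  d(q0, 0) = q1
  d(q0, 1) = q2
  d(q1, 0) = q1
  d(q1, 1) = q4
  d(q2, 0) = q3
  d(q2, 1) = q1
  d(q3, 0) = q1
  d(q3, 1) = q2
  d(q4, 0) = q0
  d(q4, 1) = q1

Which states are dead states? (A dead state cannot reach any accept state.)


Forward reachability from each state:
  q0 -> reaches accept state q1 (live)
  q1 -> reaches accept state q1 (live)
  q2 -> reaches accept state q1 (live)
  q3 -> reaches accept state q1 (live)
  q4 -> reaches accept state q1 (live)

None (all states can reach an accept state)


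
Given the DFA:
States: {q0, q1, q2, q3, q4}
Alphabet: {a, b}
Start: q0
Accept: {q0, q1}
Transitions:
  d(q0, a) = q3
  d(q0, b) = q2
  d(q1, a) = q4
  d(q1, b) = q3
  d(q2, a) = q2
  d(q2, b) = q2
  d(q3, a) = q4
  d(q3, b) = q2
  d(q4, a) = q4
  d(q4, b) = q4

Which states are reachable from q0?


BFS from q0:
  layer 0: {q0}
  layer 1: {q2, q3}
  layer 2: {q4}

{q0, q2, q3, q4}


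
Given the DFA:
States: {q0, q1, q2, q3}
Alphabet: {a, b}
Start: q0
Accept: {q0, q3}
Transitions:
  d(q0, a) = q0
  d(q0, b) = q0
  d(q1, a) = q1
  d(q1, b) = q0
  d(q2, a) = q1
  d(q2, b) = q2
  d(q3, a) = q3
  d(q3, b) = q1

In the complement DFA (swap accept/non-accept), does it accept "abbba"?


Trace: q0 -> q0 -> q0 -> q0 -> q0 -> q0
Final: q0
Original accept: {q0, q3}
Complement: q0 is in original accept

No, complement rejects (original accepts)


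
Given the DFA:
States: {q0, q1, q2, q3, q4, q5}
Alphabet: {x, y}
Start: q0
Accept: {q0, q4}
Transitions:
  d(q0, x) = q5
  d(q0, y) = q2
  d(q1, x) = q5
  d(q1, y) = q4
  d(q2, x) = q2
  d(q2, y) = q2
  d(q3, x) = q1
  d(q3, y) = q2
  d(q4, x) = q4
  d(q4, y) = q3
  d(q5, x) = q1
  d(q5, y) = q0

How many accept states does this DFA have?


Accept states listed: {q0, q4}
Counting: q0(1) q4(2)

2


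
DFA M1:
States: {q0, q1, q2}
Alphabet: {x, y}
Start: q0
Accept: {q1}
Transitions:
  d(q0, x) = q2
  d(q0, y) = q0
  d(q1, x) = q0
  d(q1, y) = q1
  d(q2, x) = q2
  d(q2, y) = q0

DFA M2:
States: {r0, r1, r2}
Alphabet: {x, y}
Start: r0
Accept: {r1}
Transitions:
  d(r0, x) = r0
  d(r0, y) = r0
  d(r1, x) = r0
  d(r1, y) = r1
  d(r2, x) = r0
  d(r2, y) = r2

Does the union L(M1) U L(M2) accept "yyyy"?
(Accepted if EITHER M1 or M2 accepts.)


M1: final=q0 accepted=False
M2: final=r0 accepted=False

No, union rejects (neither accepts)


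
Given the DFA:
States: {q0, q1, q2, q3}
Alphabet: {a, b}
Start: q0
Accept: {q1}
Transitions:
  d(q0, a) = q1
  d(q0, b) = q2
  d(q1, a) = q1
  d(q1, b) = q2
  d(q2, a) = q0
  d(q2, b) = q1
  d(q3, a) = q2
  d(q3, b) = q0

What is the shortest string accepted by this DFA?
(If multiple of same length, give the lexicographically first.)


BFS by string length (lex-first path to each state shown):
  len 0: q0<-""
  len 1: q1<-"a", q2<-"b"
Found accept state at length 1.

"a"


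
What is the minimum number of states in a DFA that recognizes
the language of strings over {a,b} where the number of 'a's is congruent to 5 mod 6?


States track (count of 'a') mod 6.
Need 6 states: one per remainder 0..5; accept = remainder 5.

6


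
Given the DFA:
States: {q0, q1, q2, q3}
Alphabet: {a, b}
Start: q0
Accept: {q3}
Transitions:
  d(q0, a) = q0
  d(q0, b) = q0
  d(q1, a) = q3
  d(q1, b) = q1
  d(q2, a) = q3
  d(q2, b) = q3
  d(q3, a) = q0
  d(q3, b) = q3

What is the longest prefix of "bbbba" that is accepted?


Run the DFA, marking each prefix where the state is accepting:
  "" -> q0 [reject]
  "b" -> q0 [reject]
  "bb" -> q0 [reject]
  "bbb" -> q0 [reject]
  "bbbb" -> q0 [reject]
  "bbbba" -> q0 [reject]

No prefix is accepted


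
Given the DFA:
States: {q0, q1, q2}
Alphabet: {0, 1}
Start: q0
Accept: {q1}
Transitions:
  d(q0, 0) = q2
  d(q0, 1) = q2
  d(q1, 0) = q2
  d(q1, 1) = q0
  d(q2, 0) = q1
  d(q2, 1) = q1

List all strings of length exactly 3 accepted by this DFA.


All strings of length 3: 8 total
Accepted: 0

None


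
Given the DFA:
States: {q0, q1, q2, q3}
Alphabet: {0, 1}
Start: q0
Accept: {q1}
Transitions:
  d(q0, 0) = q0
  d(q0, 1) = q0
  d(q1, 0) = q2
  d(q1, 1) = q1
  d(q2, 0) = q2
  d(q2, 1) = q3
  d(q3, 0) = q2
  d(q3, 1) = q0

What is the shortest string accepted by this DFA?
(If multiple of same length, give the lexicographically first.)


BFS by string length (lex-first path to each state shown):
  len 0: q0<-""
  len 1: q0<-"0"
  len 2: q0<-"00"
  len 3: q0<-"000"
  len 4: q0<-"0000"
  len 5: q0<-"00000"
  len 6: q0<-"000000"
  len 7: q0<-"0000000"
  len 8: q0<-"00000000"

No string accepted (empty language)


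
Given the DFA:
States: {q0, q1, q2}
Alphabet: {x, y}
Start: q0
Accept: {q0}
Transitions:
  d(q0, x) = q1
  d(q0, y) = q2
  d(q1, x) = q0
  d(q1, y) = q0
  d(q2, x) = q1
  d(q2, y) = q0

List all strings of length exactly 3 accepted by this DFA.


All strings of length 3: 8 total
Accepted: 2

"yxx", "yxy"


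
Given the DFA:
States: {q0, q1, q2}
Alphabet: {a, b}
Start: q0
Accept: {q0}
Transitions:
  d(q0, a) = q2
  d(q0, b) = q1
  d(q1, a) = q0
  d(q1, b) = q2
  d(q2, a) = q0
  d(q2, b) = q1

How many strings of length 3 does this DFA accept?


Enumerating all length-3 strings:
  "aaa" -> q2 [reject]
  "aab" -> q1 [reject]
  "aba" -> q0 [accept]
  "abb" -> q2 [reject]
  "baa" -> q2 [reject]
  "bab" -> q1 [reject]
  "bba" -> q0 [accept]
  "bbb" -> q1 [reject]

2 out of 8


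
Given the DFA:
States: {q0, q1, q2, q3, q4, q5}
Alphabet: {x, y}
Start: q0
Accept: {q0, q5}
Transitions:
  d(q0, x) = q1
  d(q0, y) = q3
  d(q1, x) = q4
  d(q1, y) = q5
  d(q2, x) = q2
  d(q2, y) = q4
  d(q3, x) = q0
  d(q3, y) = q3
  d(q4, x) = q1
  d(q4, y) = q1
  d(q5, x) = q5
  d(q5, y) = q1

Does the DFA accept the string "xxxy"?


Trace: q0 -> q1 -> q4 -> q1 -> q5
Final state: q5
Accept states: {q0, q5}

Yes, accepted (final state q5 is an accept state)


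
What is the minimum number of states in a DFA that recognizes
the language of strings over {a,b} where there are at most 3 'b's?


States: count = 0, 1, ..., 3 (all accepting; 4 states), plus a dead state for count > 3.
Total: 4 + 1 = 5.

5


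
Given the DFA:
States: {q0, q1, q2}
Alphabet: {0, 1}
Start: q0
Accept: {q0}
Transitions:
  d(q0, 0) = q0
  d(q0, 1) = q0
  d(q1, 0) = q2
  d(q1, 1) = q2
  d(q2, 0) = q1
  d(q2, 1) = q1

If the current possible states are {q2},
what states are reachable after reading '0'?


Apply transition on '0' from each current state:
  d(q2, 0) = q1

{q1}


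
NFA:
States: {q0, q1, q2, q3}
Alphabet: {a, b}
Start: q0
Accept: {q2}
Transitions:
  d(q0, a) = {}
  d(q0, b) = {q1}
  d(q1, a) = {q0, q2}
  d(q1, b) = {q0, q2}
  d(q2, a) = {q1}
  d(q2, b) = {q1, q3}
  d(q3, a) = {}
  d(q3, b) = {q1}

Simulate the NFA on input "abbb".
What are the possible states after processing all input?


Start: {q0}
  --a--> {}
  --b--> {}
  --b--> {}
  --b--> {}

{} (empty set, no valid transitions)


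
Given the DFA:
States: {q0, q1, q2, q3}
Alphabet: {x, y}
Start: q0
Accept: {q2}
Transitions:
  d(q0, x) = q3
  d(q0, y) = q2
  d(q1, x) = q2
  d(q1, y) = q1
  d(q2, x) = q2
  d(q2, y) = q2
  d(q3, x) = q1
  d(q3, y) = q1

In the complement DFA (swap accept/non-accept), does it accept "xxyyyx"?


Trace: q0 -> q3 -> q1 -> q1 -> q1 -> q1 -> q2
Final: q2
Original accept: {q2}
Complement: q2 is in original accept

No, complement rejects (original accepts)


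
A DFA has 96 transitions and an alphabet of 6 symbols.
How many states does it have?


Each state has exactly one transition per symbol.
states = transitions / |alphabet| = 96 / 6 = 16

16


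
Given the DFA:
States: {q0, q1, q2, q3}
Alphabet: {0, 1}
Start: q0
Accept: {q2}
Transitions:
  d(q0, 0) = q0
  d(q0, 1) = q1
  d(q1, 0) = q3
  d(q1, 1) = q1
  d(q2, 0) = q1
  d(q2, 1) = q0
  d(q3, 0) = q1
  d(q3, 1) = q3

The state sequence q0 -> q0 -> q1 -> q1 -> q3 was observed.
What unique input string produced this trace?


Trace back each transition to find the symbol:
  q0 --[0]--> q0
  q0 --[1]--> q1
  q1 --[1]--> q1
  q1 --[0]--> q3

"0110"


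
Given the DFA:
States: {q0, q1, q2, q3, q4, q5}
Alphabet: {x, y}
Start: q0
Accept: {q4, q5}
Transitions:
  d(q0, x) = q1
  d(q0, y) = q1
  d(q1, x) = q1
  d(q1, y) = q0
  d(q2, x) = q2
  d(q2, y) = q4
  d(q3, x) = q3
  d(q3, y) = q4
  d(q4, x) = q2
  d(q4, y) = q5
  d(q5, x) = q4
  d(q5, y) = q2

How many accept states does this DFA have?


Accept states listed: {q4, q5}
Counting: q4(1) q5(2)

2


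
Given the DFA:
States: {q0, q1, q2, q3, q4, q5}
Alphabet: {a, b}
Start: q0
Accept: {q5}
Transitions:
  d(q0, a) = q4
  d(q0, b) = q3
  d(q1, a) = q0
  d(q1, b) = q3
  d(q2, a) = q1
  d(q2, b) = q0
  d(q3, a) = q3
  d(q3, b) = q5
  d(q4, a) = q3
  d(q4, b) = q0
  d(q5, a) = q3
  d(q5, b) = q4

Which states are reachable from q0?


BFS from q0:
  layer 0: {q0}
  layer 1: {q3, q4}
  layer 2: {q5}

{q0, q3, q4, q5}


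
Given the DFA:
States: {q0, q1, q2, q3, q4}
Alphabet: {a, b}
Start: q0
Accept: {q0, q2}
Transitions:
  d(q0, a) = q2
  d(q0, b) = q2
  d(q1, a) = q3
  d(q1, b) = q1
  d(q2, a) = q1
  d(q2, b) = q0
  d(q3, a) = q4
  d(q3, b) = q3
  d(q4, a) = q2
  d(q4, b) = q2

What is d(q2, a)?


Looking up transition d(q2, a)

q1


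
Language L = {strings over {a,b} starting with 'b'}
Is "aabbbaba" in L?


first symbol = 'a'

No, "aabbbaba" is not in L


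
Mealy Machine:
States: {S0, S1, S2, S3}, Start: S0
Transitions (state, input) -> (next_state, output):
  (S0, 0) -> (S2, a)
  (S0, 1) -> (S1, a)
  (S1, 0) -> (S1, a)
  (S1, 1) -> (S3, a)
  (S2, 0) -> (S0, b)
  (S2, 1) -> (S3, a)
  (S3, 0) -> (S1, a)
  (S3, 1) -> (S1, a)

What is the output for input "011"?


Step-by-step:
  (S0, 0) -> (S2, a)
  (S2, 1) -> (S3, a)
  (S3, 1) -> (S1, a)

"aaa"


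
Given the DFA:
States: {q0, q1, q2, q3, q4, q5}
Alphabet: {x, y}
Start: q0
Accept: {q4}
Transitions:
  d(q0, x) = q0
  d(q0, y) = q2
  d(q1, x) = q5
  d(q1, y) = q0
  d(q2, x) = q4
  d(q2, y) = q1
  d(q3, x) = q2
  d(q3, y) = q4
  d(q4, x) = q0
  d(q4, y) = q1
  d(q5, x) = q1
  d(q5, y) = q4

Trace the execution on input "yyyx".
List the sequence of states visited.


Input: yyyx
d(q0, y) = q2
d(q2, y) = q1
d(q1, y) = q0
d(q0, x) = q0


q0 -> q2 -> q1 -> q0 -> q0


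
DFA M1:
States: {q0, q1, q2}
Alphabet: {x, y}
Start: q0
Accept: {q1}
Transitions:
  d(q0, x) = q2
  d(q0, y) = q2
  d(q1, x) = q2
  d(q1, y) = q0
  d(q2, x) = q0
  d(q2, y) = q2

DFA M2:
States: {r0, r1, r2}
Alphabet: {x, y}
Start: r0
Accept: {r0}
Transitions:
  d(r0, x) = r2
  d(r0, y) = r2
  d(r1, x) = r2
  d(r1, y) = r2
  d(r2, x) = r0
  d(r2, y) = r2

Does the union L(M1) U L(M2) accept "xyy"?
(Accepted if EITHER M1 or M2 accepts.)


M1: final=q2 accepted=False
M2: final=r2 accepted=False

No, union rejects (neither accepts)


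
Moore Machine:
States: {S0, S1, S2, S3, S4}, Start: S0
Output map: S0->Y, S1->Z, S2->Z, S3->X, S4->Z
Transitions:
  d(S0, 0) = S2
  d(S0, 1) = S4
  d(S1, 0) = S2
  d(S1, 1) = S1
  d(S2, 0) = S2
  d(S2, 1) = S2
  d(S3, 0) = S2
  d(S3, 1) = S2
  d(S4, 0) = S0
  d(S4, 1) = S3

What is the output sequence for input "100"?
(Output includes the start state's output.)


Start: S0 (output Y)
  --1--> S4 (output Z)
  --0--> S0 (output Y)
  --0--> S2 (output Z)

"YZYZ"


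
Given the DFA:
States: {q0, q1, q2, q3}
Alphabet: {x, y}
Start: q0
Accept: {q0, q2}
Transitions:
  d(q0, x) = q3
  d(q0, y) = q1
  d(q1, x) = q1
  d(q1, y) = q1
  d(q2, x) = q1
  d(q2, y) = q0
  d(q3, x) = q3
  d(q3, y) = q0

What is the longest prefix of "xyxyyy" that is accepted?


Run the DFA, marking each prefix where the state is accepting:
  "" -> q0 [accept]
  "x" -> q3 [reject]
  "xy" -> q0 [accept]
  "xyx" -> q3 [reject]
  "xyxy" -> q0 [accept]
  "xyxyy" -> q1 [reject]
  "xyxyyy" -> q1 [reject]

"xyxy"


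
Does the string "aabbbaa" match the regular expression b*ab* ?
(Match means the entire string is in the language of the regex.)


|string| = 7; first = 'a'; last = 'a'

No, "aabbbaa" does not match b*ab*


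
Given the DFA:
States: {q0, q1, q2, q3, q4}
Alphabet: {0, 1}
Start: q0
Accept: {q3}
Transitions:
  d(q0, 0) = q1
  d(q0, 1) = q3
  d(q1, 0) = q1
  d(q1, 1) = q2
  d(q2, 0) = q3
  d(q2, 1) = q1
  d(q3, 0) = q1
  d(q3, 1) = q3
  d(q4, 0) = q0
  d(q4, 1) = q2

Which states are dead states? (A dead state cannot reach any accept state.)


Forward reachability from each state:
  q0 -> reaches accept state q3 (live)
  q1 -> reaches accept state q3 (live)
  q2 -> reaches accept state q3 (live)
  q3 -> reaches accept state q3 (live)
  q4 -> reaches accept state q3 (live)

None (all states can reach an accept state)


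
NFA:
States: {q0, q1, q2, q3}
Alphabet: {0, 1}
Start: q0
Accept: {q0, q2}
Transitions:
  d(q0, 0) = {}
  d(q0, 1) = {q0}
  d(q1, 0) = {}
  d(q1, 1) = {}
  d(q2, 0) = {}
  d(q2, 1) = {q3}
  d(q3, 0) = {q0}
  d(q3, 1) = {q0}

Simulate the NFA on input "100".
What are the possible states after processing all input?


Start: {q0}
  --1--> {q0}
  --0--> {}
  --0--> {}

{} (empty set, no valid transitions)


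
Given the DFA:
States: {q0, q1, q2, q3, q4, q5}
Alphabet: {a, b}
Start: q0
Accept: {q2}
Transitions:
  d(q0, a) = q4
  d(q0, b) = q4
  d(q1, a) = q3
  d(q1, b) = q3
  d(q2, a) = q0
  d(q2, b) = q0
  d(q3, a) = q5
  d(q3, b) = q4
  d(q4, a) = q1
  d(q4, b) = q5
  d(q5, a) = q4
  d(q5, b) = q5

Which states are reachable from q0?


BFS from q0:
  layer 0: {q0}
  layer 1: {q4}
  layer 2: {q1, q5}
  layer 3: {q3}

{q0, q1, q3, q4, q5}


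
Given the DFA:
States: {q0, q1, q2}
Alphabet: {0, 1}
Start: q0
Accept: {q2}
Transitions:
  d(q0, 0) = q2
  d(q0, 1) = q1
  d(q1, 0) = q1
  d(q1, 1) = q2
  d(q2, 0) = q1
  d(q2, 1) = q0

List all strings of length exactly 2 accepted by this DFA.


All strings of length 2: 4 total
Accepted: 1

"11"


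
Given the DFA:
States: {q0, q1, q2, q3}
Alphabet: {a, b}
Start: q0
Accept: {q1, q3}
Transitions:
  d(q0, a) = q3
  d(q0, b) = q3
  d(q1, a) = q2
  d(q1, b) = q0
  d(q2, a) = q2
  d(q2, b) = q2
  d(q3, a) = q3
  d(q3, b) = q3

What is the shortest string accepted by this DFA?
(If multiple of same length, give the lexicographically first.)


BFS by string length (lex-first path to each state shown):
  len 0: q0<-""
  len 1: q3<-"a"
Found accept state at length 1.

"a"


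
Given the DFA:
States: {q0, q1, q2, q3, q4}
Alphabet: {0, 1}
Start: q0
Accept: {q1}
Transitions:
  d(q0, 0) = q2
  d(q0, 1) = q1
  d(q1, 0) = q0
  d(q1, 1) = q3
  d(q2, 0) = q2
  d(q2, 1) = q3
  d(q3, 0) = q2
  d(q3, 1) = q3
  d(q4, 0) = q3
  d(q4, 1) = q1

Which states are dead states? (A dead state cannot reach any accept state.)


Forward reachability from each state:
  q0 -> reaches accept state q1 (live)
  q1 -> reaches accept state q1 (live)
  q2 -> reaches {q2, q3}, no accept state (dead)
  q3 -> reaches {q2, q3}, no accept state (dead)
  q4 -> reaches accept state q1 (live)

{q2, q3}


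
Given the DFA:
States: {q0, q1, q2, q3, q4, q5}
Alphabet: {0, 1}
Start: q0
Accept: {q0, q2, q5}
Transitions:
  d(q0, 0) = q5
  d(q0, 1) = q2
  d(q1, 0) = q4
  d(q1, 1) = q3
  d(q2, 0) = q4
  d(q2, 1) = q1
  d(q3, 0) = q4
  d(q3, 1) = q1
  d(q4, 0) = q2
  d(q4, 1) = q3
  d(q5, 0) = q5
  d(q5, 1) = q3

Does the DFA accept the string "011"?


Trace: q0 -> q5 -> q3 -> q1
Final state: q1
Accept states: {q0, q2, q5}

No, rejected (final state q1 is not an accept state)


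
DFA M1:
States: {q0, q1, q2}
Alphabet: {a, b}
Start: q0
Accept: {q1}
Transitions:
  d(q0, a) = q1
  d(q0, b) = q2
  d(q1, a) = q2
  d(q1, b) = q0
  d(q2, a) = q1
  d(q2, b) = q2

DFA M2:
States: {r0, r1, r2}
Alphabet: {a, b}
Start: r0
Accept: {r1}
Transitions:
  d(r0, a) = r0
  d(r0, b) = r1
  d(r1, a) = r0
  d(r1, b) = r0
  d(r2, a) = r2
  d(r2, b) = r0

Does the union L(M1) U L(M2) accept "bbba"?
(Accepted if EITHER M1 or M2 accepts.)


M1: final=q1 accepted=True
M2: final=r0 accepted=False

Yes, union accepts


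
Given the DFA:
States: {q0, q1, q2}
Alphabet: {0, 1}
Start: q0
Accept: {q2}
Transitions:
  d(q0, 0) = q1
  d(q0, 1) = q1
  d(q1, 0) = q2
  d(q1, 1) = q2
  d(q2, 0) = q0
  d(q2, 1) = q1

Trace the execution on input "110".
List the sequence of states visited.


Input: 110
d(q0, 1) = q1
d(q1, 1) = q2
d(q2, 0) = q0


q0 -> q1 -> q2 -> q0


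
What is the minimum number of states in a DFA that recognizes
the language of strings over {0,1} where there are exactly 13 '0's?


States: count = 0, 1, ..., 13 (that's 14 states), plus a dead state for count > 13.
Total: 14 + 1 = 15. Accept = count-13 state.

15


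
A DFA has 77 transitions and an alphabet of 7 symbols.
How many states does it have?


Each state has exactly one transition per symbol.
states = transitions / |alphabet| = 77 / 7 = 11

11


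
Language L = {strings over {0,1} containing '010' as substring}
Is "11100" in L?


'010' does not occur

No, "11100" is not in L


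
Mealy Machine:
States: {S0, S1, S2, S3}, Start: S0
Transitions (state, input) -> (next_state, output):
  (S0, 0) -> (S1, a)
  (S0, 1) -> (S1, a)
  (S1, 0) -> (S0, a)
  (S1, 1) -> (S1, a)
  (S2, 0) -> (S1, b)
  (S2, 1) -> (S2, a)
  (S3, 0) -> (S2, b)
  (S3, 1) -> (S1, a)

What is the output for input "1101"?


Step-by-step:
  (S0, 1) -> (S1, a)
  (S1, 1) -> (S1, a)
  (S1, 0) -> (S0, a)
  (S0, 1) -> (S1, a)

"aaaa"


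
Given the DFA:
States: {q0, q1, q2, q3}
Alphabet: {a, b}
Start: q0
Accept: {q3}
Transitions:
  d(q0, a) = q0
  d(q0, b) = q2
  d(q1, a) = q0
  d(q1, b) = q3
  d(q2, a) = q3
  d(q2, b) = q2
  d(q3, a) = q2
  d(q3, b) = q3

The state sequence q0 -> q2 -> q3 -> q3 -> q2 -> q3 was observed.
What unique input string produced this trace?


Trace back each transition to find the symbol:
  q0 --[b]--> q2
  q2 --[a]--> q3
  q3 --[b]--> q3
  q3 --[a]--> q2
  q2 --[a]--> q3

"babaa"


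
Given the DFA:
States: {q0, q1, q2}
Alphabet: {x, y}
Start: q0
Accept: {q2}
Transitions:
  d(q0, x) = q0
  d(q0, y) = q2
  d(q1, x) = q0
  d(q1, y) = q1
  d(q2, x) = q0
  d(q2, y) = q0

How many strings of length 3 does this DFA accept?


Enumerating all length-3 strings:
  "xxx" -> q0 [reject]
  "xxy" -> q2 [accept]
  "xyx" -> q0 [reject]
  "xyy" -> q0 [reject]
  "yxx" -> q0 [reject]
  "yxy" -> q2 [accept]
  "yyx" -> q0 [reject]
  "yyy" -> q2 [accept]

3 out of 8


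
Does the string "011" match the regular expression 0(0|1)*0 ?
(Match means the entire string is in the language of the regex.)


|string| = 3; first = '0'; last = '1'

No, "011" does not match 0(0|1)*0


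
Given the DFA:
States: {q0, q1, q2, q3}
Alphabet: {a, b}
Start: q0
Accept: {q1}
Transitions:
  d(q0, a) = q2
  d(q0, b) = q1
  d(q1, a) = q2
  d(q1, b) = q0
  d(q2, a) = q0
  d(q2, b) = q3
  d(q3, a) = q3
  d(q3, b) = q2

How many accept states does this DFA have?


Accept states listed: {q1}
Counting: q1(1)

1


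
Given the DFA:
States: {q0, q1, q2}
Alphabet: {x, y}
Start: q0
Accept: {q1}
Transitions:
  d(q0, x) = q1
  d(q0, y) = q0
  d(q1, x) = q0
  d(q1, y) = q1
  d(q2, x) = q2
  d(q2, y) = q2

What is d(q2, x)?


Looking up transition d(q2, x)

q2


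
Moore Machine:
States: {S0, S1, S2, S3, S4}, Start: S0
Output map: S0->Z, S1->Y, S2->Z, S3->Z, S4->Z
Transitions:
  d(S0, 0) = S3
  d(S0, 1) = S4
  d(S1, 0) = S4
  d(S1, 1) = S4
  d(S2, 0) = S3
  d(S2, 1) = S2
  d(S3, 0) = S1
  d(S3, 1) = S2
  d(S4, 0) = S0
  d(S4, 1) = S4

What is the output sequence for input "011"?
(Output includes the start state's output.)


Start: S0 (output Z)
  --0--> S3 (output Z)
  --1--> S2 (output Z)
  --1--> S2 (output Z)

"ZZZZ"
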